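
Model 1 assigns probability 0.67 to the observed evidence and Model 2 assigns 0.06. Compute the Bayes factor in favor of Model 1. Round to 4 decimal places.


BF = P(data|M1) / P(data|M2)
= 0.67 / 0.06 = 11.1667

11.1667


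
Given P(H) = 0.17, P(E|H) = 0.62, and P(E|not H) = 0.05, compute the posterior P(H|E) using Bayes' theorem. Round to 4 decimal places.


By Bayes' theorem: P(H|E) = P(E|H)*P(H) / P(E)
P(E) = P(E|H)*P(H) + P(E|not H)*P(not H)
P(E) = 0.62*0.17 + 0.05*0.83 = 0.1469
P(H|E) = 0.62*0.17 / 0.1469 = 0.7175

0.7175


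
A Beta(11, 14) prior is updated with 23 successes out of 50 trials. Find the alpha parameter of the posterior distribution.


In the Beta-Binomial conjugate update:
alpha_post = alpha_prior + successes
= 11 + 23
= 34

34


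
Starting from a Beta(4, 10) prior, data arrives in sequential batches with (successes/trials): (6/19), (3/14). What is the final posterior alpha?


In sequential Bayesian updating, we sum all successes.
Total successes = 9
Final alpha = 4 + 9 = 13

13


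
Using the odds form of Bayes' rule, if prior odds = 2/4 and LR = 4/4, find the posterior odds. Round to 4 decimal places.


Bayes' rule in odds form: posterior odds = prior odds * LR
= (2 * 4) / (4 * 4)
= 8/16 = 0.5

0.5


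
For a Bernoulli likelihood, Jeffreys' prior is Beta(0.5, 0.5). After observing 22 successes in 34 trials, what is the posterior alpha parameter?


Jeffreys' prior for Bernoulli is Beta(0.5, 0.5).
Posterior is Beta(0.5 + k, 0.5 + n - k).
Posterior alpha = 0.5 + k = 0.5 + 22 = 22.5

22.5


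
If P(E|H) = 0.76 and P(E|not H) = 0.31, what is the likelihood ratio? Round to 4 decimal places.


Likelihood ratio = P(E|H) / P(E|not H)
= 0.76 / 0.31
= 2.4516

2.4516


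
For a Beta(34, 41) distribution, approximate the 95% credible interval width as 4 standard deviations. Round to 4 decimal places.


Variance of Beta(a,b) = ab / ((a+b)^2 * (a+b+1))
= 34*41 / ((75)^2 * 76)
= 0.0033
SD = sqrt(0.0033) = 0.0571
Width = 4 * SD = 0.2284

0.2284


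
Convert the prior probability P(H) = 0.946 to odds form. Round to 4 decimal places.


P(not H) = 1 - 0.946 = 0.054
Odds = 0.946 / 0.054 = 17.5185

17.5185


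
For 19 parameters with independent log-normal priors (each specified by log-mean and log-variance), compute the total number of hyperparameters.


A log-normal prior has 2 hyperparameters per parameter.
Total = 19 * 2 = 38

38


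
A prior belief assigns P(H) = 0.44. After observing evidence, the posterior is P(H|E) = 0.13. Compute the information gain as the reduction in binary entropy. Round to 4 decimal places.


H(prior) = -0.44*log2(0.44) - 0.56*log2(0.56)
= 0.9896
H(post) = -0.13*log2(0.13) - 0.87*log2(0.87)
= 0.5574
IG = 0.9896 - 0.5574 = 0.4321

0.4321


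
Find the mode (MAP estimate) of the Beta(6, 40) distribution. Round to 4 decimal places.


For Beta(a,b) with a,b > 1:
Mode = (a-1)/(a+b-2) = (6-1)/(46-2)
= 5/44 = 0.1136

0.1136


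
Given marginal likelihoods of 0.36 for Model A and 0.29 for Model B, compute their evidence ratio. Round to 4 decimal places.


Ratio = ML(A) / ML(B) = 0.36/0.29
= 1.2414

1.2414


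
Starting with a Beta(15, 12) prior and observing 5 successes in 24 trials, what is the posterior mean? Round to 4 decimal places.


Posterior parameters: alpha = 15 + 5 = 20
beta = 12 + 19 = 31
Posterior mean = alpha / (alpha + beta) = 20 / 51
= 0.3922

0.3922


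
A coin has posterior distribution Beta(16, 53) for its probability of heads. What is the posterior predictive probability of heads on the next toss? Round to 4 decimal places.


Posterior predictive = E[theta] = alpha/(alpha+beta)
= 16/69
= 0.2319

0.2319


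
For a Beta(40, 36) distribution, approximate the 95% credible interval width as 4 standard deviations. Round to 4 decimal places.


Variance of Beta(a,b) = ab / ((a+b)^2 * (a+b+1))
= 40*36 / ((76)^2 * 77)
= 0.0032
SD = sqrt(0.0032) = 0.0569
Width = 4 * SD = 0.2276

0.2276


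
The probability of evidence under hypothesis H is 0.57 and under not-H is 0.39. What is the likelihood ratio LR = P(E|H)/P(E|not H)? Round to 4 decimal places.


LR = 0.57 / 0.39
= 1.4615

1.4615


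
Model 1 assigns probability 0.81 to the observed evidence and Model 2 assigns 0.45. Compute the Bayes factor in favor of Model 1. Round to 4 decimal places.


BF = P(data|M1) / P(data|M2)
= 0.81 / 0.45 = 1.8

1.8


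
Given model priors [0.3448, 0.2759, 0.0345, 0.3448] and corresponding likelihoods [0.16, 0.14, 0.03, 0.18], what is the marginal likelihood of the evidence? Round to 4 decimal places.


P(E) = sum_i P(M_i) P(E|M_i)
= 0.0552 + 0.0386 + 0.001 + 0.0621
= 0.1569

0.1569


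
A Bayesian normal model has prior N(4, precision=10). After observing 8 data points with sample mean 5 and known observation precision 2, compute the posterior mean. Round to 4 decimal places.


Posterior mean = (prior_precision * prior_mean + n * data_precision * data_mean) / (prior_precision + n * data_precision)
Numerator = 10*4 + 8*2*5 = 120
Denominator = 10 + 8*2 = 26
Posterior mean = 4.6154

4.6154


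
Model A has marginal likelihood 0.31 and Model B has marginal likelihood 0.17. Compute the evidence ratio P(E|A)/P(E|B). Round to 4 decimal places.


Evidence ratio = P(E|A) / P(E|B)
= 0.31 / 0.17
= 1.8235

1.8235


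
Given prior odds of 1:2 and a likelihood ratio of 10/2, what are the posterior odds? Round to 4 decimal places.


Posterior odds = prior odds * LR
Prior odds = 1/2 = 0.5
LR = 10/2 = 5.0
Posterior odds = 0.5 * 5.0 = 2.5

2.5


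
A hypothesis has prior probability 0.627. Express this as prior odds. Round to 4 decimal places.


Odds = P(H) / P(not H) = 0.627 / 0.373
= 1.681

1.681


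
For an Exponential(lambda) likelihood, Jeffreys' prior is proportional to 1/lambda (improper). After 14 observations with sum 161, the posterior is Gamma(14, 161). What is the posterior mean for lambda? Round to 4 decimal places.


Posterior = Gamma(n, sum_x) = Gamma(14, 161)
Posterior mean = shape/rate = 14/161
= 0.087

0.087


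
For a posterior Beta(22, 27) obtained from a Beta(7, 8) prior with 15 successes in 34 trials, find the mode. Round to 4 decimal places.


Mode = (alpha - 1) / (alpha + beta - 2)
= 21 / 47
= 0.4468

0.4468


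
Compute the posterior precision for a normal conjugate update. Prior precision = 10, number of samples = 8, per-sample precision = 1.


tau_post = tau_0 + n * tau
= 10 + 8 * 1 = 18

18


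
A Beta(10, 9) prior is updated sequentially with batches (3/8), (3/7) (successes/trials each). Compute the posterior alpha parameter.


Sequential conjugate updating is equivalent to a single batch update.
Total successes across all batches = 6
alpha_posterior = alpha_prior + total_successes = 10 + 6
= 16

16


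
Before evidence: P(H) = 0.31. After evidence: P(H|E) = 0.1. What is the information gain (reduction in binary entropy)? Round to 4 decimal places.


Prior entropy = 0.8932
Posterior entropy = 0.469
Information gain = 0.8932 - 0.469 = 0.4242

0.4242


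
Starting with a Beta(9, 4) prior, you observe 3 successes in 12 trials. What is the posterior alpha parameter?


For a Beta-Binomial conjugate model:
Posterior alpha = prior alpha + number of successes
= 9 + 3 = 12

12


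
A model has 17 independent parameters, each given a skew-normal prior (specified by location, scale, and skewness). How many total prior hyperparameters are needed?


Each skew-normal prior needs 3 hyperparameters (location, scale, and skewness).
Total = 3 * 17 = 51

51


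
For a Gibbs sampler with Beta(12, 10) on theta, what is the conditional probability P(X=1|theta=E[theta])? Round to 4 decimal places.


E[theta] = 12/(12+10) = 0.5455
P(X=1|theta) = theta = 0.5455

0.5455


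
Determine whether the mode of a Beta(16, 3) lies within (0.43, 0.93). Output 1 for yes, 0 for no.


First find the mode: (a-1)/(a+b-2) = 0.8824
Is 0.8824 in (0.43, 0.93)? 1

1


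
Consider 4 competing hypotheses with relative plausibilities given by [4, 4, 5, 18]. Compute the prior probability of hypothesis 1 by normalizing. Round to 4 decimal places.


Sum of weights = 4 + 4 + 5 + 18 = 31
Normalized prior for H1 = 4 / 31
= 0.129

0.129


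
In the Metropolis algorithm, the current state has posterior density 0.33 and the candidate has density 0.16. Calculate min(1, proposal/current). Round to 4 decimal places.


Ratio = 0.16/0.33 = 0.4848
Acceptance probability = min(1, 0.4848)
= 0.4848

0.4848


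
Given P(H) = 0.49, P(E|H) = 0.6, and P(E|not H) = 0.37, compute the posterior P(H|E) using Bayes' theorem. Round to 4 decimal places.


By Bayes' theorem: P(H|E) = P(E|H)*P(H) / P(E)
P(E) = P(E|H)*P(H) + P(E|not H)*P(not H)
P(E) = 0.6*0.49 + 0.37*0.51 = 0.4827
P(H|E) = 0.6*0.49 / 0.4827 = 0.6091

0.6091


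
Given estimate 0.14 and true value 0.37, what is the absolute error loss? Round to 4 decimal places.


Absolute error = |estimate - true|
= |-0.23| = 0.23

0.23


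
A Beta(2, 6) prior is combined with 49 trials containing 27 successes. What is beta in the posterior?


In conjugate updating:
beta_posterior = beta_prior + (n - k)
= 6 + (49 - 27)
= 6 + 22 = 28

28


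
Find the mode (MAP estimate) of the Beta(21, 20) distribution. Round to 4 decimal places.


For Beta(a,b) with a,b > 1:
Mode = (a-1)/(a+b-2) = (21-1)/(41-2)
= 20/39 = 0.5128

0.5128


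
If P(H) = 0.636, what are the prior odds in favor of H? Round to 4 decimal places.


Prior odds = P(H) / (1 - P(H))
= 0.636 / 0.364
= 1.7473

1.7473


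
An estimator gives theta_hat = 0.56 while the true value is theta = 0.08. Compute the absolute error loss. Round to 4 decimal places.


The absolute error loss is |theta_hat - theta|
= |0.56 - 0.08|
= 0.48

0.48


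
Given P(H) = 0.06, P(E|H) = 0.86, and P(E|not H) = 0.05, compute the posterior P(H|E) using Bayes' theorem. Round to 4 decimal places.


By Bayes' theorem: P(H|E) = P(E|H)*P(H) / P(E)
P(E) = P(E|H)*P(H) + P(E|not H)*P(not H)
P(E) = 0.86*0.06 + 0.05*0.94 = 0.0986
P(H|E) = 0.86*0.06 / 0.0986 = 0.5233

0.5233


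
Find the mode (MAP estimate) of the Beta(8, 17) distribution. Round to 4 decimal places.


For Beta(a,b) with a,b > 1:
Mode = (a-1)/(a+b-2) = (8-1)/(25-2)
= 7/23 = 0.3043

0.3043


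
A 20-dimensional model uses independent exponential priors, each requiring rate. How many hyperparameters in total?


Per parameter: 1 (rate).
Total = 20 * 1 = 20

20


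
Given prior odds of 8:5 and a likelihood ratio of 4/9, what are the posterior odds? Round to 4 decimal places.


Posterior odds = prior odds * LR
Prior odds = 8/5 = 1.6
LR = 4/9 = 0.4444
Posterior odds = 1.6 * 0.4444 = 0.7111

0.7111


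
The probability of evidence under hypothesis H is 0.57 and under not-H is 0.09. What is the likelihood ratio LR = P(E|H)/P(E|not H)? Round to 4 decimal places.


LR = 0.57 / 0.09
= 6.3333

6.3333


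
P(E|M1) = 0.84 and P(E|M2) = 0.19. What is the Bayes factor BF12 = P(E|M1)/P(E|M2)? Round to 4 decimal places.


Bayes factor BF12 = P(E|M1) / P(E|M2)
= 0.84 / 0.19
= 4.4211

4.4211


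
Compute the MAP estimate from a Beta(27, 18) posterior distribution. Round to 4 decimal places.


MAP = mode of Beta distribution
= (alpha - 1)/(alpha + beta - 2)
= (27-1)/(27+18-2)
= 26/43 = 0.6047

0.6047


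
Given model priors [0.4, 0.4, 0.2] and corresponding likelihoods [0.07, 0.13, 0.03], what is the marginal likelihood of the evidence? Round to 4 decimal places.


P(E) = sum_i P(M_i) P(E|M_i)
= 0.028 + 0.052 + 0.006
= 0.086

0.086


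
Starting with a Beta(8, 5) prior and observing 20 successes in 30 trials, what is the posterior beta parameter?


Posterior beta = prior beta + failures
Failures = 30 - 20 = 10
beta_post = 5 + 10 = 15

15


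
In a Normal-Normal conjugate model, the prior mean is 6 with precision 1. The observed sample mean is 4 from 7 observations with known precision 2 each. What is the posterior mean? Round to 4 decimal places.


Posterior precision = tau0 + n*tau = 1 + 7*2 = 15
Posterior mean = (tau0*mu0 + n*tau*xbar) / posterior_precision
= (1*6 + 7*2*4) / 15
= 62 / 15 = 4.1333

4.1333


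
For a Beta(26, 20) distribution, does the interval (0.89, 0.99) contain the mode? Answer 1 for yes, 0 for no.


Mode of Beta(a,b) = (a-1)/(a+b-2)
= (26-1)/(26+20-2) = 0.5682
Check: 0.89 <= 0.5682 <= 0.99?
Result: 0

0


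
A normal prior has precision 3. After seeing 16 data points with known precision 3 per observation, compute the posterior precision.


In the conjugate normal model, precisions add:
tau_posterior = tau_prior + n * tau_data
= 3 + 16*3 = 51

51


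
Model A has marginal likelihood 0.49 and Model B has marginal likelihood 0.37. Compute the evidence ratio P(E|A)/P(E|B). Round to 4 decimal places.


Evidence ratio = P(E|A) / P(E|B)
= 0.49 / 0.37
= 1.3243

1.3243


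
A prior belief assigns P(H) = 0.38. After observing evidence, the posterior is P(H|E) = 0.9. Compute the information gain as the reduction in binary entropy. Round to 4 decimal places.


H(prior) = -0.38*log2(0.38) - 0.62*log2(0.62)
= 0.958
H(post) = -0.9*log2(0.9) - 0.1*log2(0.1)
= 0.469
IG = 0.958 - 0.469 = 0.489

0.489


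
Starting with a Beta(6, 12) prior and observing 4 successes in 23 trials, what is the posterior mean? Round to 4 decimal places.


Posterior parameters: alpha = 6 + 4 = 10
beta = 12 + 19 = 31
Posterior mean = alpha / (alpha + beta) = 10 / 41
= 0.2439

0.2439


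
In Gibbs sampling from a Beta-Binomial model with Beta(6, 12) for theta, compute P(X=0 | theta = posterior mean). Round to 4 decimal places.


Posterior mean = alpha/(alpha+beta) = 6/18 = 0.3333
P(X=0|theta=mean) = 1 - theta = 0.6667

0.6667


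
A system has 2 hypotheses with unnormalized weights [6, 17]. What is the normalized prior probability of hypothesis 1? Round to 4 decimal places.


The normalized prior is the weight divided by the total.
Total weight = 23
P(H1) = 6 / 23 = 0.2609

0.2609


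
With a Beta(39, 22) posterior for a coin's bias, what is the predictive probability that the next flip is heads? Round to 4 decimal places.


The predictive probability equals the posterior mean.
P(next = heads) = alpha / (alpha + beta)
= 39 / 61 = 0.6393

0.6393


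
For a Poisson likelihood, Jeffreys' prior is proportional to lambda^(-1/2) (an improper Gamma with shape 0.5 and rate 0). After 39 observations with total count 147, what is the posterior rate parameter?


Jeffreys' prior for Poisson is proportional to lambda^(-1/2).
Posterior is Gamma(0.5 + S, 0 + n) = Gamma(0.5 + 147, 39).
Posterior rate = 0 + n = 39

39.0


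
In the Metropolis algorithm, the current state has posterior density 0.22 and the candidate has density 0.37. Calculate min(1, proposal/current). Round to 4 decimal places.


Ratio = 0.37/0.22 = 1.6818
Acceptance probability = min(1, 1.6818)
= 1.0

1.0


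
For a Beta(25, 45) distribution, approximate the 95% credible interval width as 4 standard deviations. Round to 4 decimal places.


Variance of Beta(a,b) = ab / ((a+b)^2 * (a+b+1))
= 25*45 / ((70)^2 * 71)
= 0.0032
SD = sqrt(0.0032) = 0.0569
Width = 4 * SD = 0.2275

0.2275


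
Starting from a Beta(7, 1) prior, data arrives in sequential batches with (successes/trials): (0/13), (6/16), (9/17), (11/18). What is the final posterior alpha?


In sequential Bayesian updating, we sum all successes.
Total successes = 26
Final alpha = 7 + 26 = 33

33


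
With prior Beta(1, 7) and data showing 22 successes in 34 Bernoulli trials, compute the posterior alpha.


Conjugate update: alpha_posterior = alpha_prior + k
= 1 + 22 = 23

23


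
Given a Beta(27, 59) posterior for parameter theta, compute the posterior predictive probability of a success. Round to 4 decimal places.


For a Beta-Bernoulli model, the predictive probability is the mean:
P(success) = 27/(27+59) = 27/86 = 0.314

0.314


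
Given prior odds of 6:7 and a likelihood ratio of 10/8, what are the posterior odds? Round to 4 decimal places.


Posterior odds = prior odds * LR
Prior odds = 6/7 = 0.8571
LR = 10/8 = 1.25
Posterior odds = 0.8571 * 1.25 = 1.0714

1.0714


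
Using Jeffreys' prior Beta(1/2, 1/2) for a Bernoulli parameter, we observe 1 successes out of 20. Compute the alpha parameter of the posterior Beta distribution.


Conjugate update: Beta(0.5 + k, 0.5 + n - k).
k = 1, n - k = 19
Posterior alpha = 0.5 + k = 0.5 + 1 = 1.5

1.5


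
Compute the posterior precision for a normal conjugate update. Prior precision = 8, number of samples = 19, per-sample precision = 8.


tau_post = tau_0 + n * tau
= 8 + 19 * 8 = 160

160


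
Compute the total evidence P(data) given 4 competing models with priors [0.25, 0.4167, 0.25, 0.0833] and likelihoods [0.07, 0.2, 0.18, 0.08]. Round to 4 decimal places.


Marginal likelihood = sum P(model_i) * P(data|model_i)
Model 1: 0.25 * 0.07 = 0.0175
Model 2: 0.4167 * 0.2 = 0.0833
Model 3: 0.25 * 0.18 = 0.045
Model 4: 0.0833 * 0.08 = 0.0067
Total = 0.1525

0.1525


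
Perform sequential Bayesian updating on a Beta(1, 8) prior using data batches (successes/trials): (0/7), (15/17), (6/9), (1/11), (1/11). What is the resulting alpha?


Accumulate successes: 23
Posterior alpha = prior alpha + sum of successes
= 1 + 23 = 24

24


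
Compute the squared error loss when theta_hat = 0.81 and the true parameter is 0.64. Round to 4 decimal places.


L = (theta_hat - theta_true)^2
= (0.81 - 0.64)^2
= 0.17^2 = 0.0289

0.0289


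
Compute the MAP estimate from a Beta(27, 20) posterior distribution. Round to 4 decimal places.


MAP = mode of Beta distribution
= (alpha - 1)/(alpha + beta - 2)
= (27-1)/(27+20-2)
= 26/45 = 0.5778

0.5778


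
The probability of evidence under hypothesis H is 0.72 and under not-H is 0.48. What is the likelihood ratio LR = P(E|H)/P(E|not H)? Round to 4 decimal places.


LR = 0.72 / 0.48
= 1.5

1.5


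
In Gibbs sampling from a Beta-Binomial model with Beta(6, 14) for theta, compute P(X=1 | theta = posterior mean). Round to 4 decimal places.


Posterior mean = alpha/(alpha+beta) = 6/20 = 0.3
P(X=1|theta=mean) = theta = 0.3

0.3


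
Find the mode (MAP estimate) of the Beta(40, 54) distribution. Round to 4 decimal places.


For Beta(a,b) with a,b > 1:
Mode = (a-1)/(a+b-2) = (40-1)/(94-2)
= 39/92 = 0.4239

0.4239


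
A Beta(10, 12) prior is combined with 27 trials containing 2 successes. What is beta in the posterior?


In conjugate updating:
beta_posterior = beta_prior + (n - k)
= 12 + (27 - 2)
= 12 + 25 = 37

37


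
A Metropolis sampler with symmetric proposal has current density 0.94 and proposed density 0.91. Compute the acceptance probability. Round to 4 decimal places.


For symmetric proposals, acceptance = min(1, pi(x*)/pi(x))
= min(1, 0.91/0.94)
= min(1, 0.9681) = 0.9681

0.9681


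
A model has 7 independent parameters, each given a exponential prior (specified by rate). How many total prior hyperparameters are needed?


Each exponential prior needs 1 hyperparameter (rate).
Total = 1 * 7 = 7

7


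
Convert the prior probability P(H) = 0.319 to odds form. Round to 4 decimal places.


P(not H) = 1 - 0.319 = 0.681
Odds = 0.319 / 0.681 = 0.4684

0.4684


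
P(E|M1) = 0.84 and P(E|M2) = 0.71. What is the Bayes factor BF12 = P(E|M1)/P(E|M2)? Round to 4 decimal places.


Bayes factor BF12 = P(E|M1) / P(E|M2)
= 0.84 / 0.71
= 1.1831

1.1831


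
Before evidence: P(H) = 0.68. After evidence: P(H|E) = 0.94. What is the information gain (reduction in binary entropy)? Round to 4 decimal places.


Prior entropy = 0.9044
Posterior entropy = 0.3274
Information gain = 0.9044 - 0.3274 = 0.5769

0.5769


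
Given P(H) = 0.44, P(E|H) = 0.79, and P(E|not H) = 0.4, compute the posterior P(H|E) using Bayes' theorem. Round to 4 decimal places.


By Bayes' theorem: P(H|E) = P(E|H)*P(H) / P(E)
P(E) = P(E|H)*P(H) + P(E|not H)*P(not H)
P(E) = 0.79*0.44 + 0.4*0.56 = 0.5716
P(H|E) = 0.79*0.44 / 0.5716 = 0.6081

0.6081


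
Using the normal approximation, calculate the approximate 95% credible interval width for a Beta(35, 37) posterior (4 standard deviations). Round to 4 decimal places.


Var(Beta) = 35*37/(72^2 * 73) = 0.0034
SD = 0.0585
Width ~ 4*SD = 0.234

0.234


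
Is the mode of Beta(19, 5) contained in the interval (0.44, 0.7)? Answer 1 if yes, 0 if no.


Mode = (a-1)/(a+b-2) = 18/22 = 0.8182
Interval: (0.44, 0.7)
Contains mode? 0

0


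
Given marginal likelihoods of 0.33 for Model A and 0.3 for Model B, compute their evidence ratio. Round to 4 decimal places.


Ratio = ML(A) / ML(B) = 0.33/0.3
= 1.1

1.1


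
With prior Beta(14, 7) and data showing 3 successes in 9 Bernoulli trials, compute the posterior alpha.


Conjugate update: alpha_posterior = alpha_prior + k
= 14 + 3 = 17

17


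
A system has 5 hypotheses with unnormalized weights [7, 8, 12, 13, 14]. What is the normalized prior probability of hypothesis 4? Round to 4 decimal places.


The normalized prior is the weight divided by the total.
Total weight = 54
P(H4) = 13 / 54 = 0.2407

0.2407


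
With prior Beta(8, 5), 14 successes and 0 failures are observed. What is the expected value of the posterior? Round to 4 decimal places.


Posterior = Beta(22, 5)
E[theta] = alpha/(alpha+beta)
= 22/27 = 0.8148

0.8148


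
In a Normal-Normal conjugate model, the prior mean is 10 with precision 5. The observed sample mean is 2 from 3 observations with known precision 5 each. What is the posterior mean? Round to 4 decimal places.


Posterior precision = tau0 + n*tau = 5 + 3*5 = 20
Posterior mean = (tau0*mu0 + n*tau*xbar) / posterior_precision
= (5*10 + 3*5*2) / 20
= 80 / 20 = 4.0

4.0


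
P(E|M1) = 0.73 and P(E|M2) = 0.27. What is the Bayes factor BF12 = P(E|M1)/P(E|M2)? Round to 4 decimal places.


Bayes factor BF12 = P(E|M1) / P(E|M2)
= 0.73 / 0.27
= 2.7037

2.7037


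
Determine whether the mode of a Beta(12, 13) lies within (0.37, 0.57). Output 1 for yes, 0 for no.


First find the mode: (a-1)/(a+b-2) = 0.4783
Is 0.4783 in (0.37, 0.57)? 1

1


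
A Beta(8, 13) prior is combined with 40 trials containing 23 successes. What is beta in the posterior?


In conjugate updating:
beta_posterior = beta_prior + (n - k)
= 13 + (40 - 23)
= 13 + 17 = 30

30


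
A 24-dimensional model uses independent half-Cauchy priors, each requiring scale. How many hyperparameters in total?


Per parameter: 1 (scale).
Total = 24 * 1 = 24

24


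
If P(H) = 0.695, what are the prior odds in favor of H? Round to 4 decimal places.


Prior odds = P(H) / (1 - P(H))
= 0.695 / 0.305
= 2.2787

2.2787


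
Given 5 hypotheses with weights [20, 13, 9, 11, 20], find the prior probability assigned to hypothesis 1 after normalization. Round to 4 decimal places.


To normalize, divide each weight by the sum of all weights.
Sum = 73
Prior(H1) = 20/73 = 0.274

0.274


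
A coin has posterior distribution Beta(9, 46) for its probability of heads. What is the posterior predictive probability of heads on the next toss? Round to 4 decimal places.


Posterior predictive = E[theta] = alpha/(alpha+beta)
= 9/55
= 0.1636

0.1636


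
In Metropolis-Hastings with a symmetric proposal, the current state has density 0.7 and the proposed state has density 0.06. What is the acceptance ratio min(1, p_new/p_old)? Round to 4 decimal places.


Ratio = p_new / p_old = 0.06 / 0.7 = 0.0857
Acceptance = min(1, 0.0857) = 0.0857

0.0857


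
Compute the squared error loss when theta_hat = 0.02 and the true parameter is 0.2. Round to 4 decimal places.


L = (theta_hat - theta_true)^2
= (0.02 - 0.2)^2
= -0.18^2 = 0.0324

0.0324


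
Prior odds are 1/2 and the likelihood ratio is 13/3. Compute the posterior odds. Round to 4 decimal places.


Posterior odds = prior odds * likelihood ratio
= (1/2) * (13/3)
= 13 / 6
= 2.1667

2.1667


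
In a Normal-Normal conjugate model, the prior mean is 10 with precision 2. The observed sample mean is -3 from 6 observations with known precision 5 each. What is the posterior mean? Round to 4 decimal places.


Posterior precision = tau0 + n*tau = 2 + 6*5 = 32
Posterior mean = (tau0*mu0 + n*tau*xbar) / posterior_precision
= (2*10 + 6*5*-3) / 32
= -70 / 32 = -2.1875

-2.1875


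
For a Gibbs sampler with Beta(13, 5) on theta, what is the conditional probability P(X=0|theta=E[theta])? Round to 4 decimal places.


E[theta] = 13/(13+5) = 0.7222
P(X=0|theta) = 1 - theta = 0.2778

0.2778


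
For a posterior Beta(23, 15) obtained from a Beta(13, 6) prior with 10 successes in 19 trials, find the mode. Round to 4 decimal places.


Mode = (alpha - 1) / (alpha + beta - 2)
= 22 / 36
= 0.6111

0.6111


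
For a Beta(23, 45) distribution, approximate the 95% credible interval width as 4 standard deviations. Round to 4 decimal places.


Variance of Beta(a,b) = ab / ((a+b)^2 * (a+b+1))
= 23*45 / ((68)^2 * 69)
= 0.0032
SD = sqrt(0.0032) = 0.057
Width = 4 * SD = 0.2278

0.2278


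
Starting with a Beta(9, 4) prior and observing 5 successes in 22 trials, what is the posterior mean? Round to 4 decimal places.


Posterior parameters: alpha = 9 + 5 = 14
beta = 4 + 17 = 21
Posterior mean = alpha / (alpha + beta) = 14 / 35
= 0.4

0.4


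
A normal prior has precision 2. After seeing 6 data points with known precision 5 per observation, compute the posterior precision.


In the conjugate normal model, precisions add:
tau_posterior = tau_prior + n * tau_data
= 2 + 6*5 = 32

32


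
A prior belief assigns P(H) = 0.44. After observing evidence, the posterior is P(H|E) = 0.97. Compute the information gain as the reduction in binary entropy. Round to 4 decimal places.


H(prior) = -0.44*log2(0.44) - 0.56*log2(0.56)
= 0.9896
H(post) = -0.97*log2(0.97) - 0.03*log2(0.03)
= 0.1944
IG = 0.9896 - 0.1944 = 0.7952

0.7952


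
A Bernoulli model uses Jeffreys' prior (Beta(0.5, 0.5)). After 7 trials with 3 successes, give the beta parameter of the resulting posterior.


Posterior = Beta(prior_alpha + successes, prior_beta + failures)
= Beta(0.5 + 3, 0.5 + 4)
Posterior beta = 0.5 + (n - k) = 0.5 + 4 = 4.5

4.5


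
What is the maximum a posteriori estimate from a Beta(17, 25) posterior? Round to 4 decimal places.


The MAP estimate equals the mode of the distribution.
Mode of Beta(a,b) = (a-1)/(a+b-2)
= 16/40
= 0.4

0.4


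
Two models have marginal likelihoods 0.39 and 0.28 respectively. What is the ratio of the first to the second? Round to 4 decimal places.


Evidence ratio = 0.39 / 0.28
= 1.3929

1.3929


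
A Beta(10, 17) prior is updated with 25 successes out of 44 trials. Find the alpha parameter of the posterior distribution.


In the Beta-Binomial conjugate update:
alpha_post = alpha_prior + successes
= 10 + 25
= 35

35


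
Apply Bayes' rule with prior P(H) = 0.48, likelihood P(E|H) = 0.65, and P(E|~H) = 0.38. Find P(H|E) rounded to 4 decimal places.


Step 1: Compute marginal P(E) = P(E|H)P(H) + P(E|~H)P(~H)
= 0.65*0.48 + 0.38*0.52 = 0.5096
Step 2: P(H|E) = P(E|H)P(H)/P(E) = 0.312/0.5096
= 0.6122

0.6122


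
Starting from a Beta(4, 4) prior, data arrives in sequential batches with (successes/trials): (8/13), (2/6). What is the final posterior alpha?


In sequential Bayesian updating, we sum all successes.
Total successes = 10
Final alpha = 4 + 10 = 14

14


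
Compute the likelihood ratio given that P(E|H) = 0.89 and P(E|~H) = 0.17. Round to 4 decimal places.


LR = P(E|H) / P(E|~H)
= 0.89 / 0.17 = 5.2353

5.2353


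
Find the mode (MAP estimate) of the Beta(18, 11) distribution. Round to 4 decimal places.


For Beta(a,b) with a,b > 1:
Mode = (a-1)/(a+b-2) = (18-1)/(29-2)
= 17/27 = 0.6296

0.6296


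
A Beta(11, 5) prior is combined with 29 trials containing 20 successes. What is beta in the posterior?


In conjugate updating:
beta_posterior = beta_prior + (n - k)
= 5 + (29 - 20)
= 5 + 9 = 14

14


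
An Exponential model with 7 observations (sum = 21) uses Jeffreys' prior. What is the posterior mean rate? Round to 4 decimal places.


Posterior Gamma(7, 21)
E[lambda] = 7/21 = 0.3333

0.3333


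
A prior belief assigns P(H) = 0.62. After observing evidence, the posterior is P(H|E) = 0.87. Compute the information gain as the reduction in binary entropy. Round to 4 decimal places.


H(prior) = -0.62*log2(0.62) - 0.38*log2(0.38)
= 0.958
H(post) = -0.87*log2(0.87) - 0.13*log2(0.13)
= 0.5574
IG = 0.958 - 0.5574 = 0.4006

0.4006


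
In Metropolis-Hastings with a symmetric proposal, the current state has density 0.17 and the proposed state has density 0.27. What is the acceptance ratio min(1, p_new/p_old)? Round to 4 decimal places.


Ratio = p_new / p_old = 0.27 / 0.17 = 1.5882
Acceptance = min(1, 1.5882) = 1.0

1.0


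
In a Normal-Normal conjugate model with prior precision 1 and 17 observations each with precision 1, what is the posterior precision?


Posterior precision = prior precision + n * observation precision
= 1 + 17 * 1
= 1 + 17 = 18

18


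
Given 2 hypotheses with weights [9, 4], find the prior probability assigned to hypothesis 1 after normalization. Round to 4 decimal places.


To normalize, divide each weight by the sum of all weights.
Sum = 13
Prior(H1) = 9/13 = 0.6923

0.6923


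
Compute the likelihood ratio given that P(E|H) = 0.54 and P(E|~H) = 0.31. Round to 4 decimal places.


LR = P(E|H) / P(E|~H)
= 0.54 / 0.31 = 1.7419

1.7419


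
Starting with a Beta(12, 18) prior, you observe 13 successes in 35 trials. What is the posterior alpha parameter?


For a Beta-Binomial conjugate model:
Posterior alpha = prior alpha + number of successes
= 12 + 13 = 25

25


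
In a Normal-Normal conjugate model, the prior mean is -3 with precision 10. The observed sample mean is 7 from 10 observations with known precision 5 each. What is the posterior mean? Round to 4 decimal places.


Posterior precision = tau0 + n*tau = 10 + 10*5 = 60
Posterior mean = (tau0*mu0 + n*tau*xbar) / posterior_precision
= (10*-3 + 10*5*7) / 60
= 320 / 60 = 5.3333

5.3333


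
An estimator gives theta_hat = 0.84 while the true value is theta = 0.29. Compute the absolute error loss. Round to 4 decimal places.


The absolute error loss is |theta_hat - theta|
= |0.84 - 0.29|
= 0.55

0.55


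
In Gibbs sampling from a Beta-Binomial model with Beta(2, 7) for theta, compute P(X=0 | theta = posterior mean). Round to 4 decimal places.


Posterior mean = alpha/(alpha+beta) = 2/9 = 0.2222
P(X=0|theta=mean) = 1 - theta = 0.7778

0.7778


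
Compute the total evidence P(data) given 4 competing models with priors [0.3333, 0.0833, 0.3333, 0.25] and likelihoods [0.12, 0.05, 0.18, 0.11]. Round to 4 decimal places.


Marginal likelihood = sum P(model_i) * P(data|model_i)
Model 1: 0.3333 * 0.12 = 0.04
Model 2: 0.0833 * 0.05 = 0.0042
Model 3: 0.3333 * 0.18 = 0.06
Model 4: 0.25 * 0.11 = 0.0275
Total = 0.1317

0.1317


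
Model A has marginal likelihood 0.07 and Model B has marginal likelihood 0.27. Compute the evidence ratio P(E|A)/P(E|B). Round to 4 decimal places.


Evidence ratio = P(E|A) / P(E|B)
= 0.07 / 0.27
= 0.2593

0.2593


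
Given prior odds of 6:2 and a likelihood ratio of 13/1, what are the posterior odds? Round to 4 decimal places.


Posterior odds = prior odds * LR
Prior odds = 6/2 = 3.0
LR = 13/1 = 13.0
Posterior odds = 3.0 * 13.0 = 39.0

39.0


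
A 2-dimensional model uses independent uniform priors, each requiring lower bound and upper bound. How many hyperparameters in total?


Per parameter: 2 (lower bound and upper bound).
Total = 2 * 2 = 4

4


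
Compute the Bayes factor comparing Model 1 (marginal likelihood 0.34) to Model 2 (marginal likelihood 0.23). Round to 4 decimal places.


BF12 = marginal likelihood of M1 / marginal likelihood of M2
= 0.34/0.23
= 1.4783

1.4783


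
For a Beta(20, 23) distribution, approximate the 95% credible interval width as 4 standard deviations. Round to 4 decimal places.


Variance of Beta(a,b) = ab / ((a+b)^2 * (a+b+1))
= 20*23 / ((43)^2 * 44)
= 0.0057
SD = sqrt(0.0057) = 0.0752
Width = 4 * SD = 0.3008

0.3008


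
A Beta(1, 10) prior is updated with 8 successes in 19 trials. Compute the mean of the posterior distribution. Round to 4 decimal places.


After update: Beta(9, 21)
Mean = 9 / (9 + 21) = 9 / 30
= 0.3

0.3


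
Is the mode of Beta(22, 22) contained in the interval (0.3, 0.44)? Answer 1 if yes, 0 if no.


Mode = (a-1)/(a+b-2) = 21/42 = 0.5
Interval: (0.3, 0.44)
Contains mode? 0

0


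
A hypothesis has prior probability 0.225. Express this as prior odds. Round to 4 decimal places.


Odds = P(H) / P(not H) = 0.225 / 0.775
= 0.2903

0.2903


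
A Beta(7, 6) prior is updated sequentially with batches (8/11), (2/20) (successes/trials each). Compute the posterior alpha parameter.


Sequential conjugate updating is equivalent to a single batch update.
Total successes across all batches = 10
alpha_posterior = alpha_prior + total_successes = 7 + 10
= 17

17


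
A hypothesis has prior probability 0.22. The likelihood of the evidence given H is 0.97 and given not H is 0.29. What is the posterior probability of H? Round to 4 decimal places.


Using Bayes' theorem:
P(E) = 0.22 * 0.97 + 0.78 * 0.29
P(E) = 0.4396
P(H|E) = (0.22 * 0.97) / 0.4396 = 0.4854

0.4854


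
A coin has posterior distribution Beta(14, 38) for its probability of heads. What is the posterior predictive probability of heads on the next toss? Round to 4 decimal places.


Posterior predictive = E[theta] = alpha/(alpha+beta)
= 14/52
= 0.2692

0.2692


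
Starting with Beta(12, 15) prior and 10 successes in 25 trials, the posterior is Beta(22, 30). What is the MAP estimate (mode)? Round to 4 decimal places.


The mode of Beta(a, b) when a > 1 and b > 1 is (a-1)/(a+b-2)
= (22 - 1) / (22 + 30 - 2)
= 21 / 50
= 0.42

0.42


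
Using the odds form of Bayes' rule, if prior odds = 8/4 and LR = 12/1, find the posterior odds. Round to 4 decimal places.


Bayes' rule in odds form: posterior odds = prior odds * LR
= (8 * 12) / (4 * 1)
= 96/4 = 24.0

24.0


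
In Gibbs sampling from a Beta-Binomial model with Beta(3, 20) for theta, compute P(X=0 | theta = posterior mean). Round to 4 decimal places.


Posterior mean = alpha/(alpha+beta) = 3/23 = 0.1304
P(X=0|theta=mean) = 1 - theta = 0.8696

0.8696


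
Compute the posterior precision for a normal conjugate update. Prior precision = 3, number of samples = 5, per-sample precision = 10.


tau_post = tau_0 + n * tau
= 3 + 5 * 10 = 53

53


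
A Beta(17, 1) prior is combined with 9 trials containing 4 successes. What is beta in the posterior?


In conjugate updating:
beta_posterior = beta_prior + (n - k)
= 1 + (9 - 4)
= 1 + 5 = 6

6


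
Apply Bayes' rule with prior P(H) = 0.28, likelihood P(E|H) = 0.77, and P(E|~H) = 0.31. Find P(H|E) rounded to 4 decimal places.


Step 1: Compute marginal P(E) = P(E|H)P(H) + P(E|~H)P(~H)
= 0.77*0.28 + 0.31*0.72 = 0.4388
Step 2: P(H|E) = P(E|H)P(H)/P(E) = 0.2156/0.4388
= 0.4913

0.4913


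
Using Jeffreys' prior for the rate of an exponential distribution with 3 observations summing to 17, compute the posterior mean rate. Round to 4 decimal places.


Jeffreys' prior leads to posterior Gamma(3, 17).
Mean = 3/17 = 0.1765

0.1765


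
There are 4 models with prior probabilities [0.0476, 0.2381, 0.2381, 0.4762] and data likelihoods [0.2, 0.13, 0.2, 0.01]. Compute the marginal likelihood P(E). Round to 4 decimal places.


P(E) = sum over models of P(M_i) * P(E|M_i)
= 0.0476*0.2 + 0.2381*0.13 + 0.2381*0.2 + 0.4762*0.01
= 0.0929

0.0929


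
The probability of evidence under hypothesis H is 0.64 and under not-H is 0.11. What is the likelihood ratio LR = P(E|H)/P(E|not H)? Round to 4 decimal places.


LR = 0.64 / 0.11
= 5.8182

5.8182


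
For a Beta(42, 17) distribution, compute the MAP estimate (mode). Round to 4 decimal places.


MAP = mode = (a-1)/(a+b-2)
= (42-1)/(42+17-2)
= 41/57 = 0.7193

0.7193


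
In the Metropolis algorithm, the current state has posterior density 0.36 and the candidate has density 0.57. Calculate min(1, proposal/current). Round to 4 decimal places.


Ratio = 0.57/0.36 = 1.5833
Acceptance probability = min(1, 1.5833)
= 1.0

1.0


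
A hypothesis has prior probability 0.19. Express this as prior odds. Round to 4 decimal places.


Odds = P(H) / P(not H) = 0.19 / 0.81
= 0.2346

0.2346


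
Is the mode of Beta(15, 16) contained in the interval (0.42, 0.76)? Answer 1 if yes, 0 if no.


Mode = (a-1)/(a+b-2) = 14/29 = 0.4828
Interval: (0.42, 0.76)
Contains mode? 1

1


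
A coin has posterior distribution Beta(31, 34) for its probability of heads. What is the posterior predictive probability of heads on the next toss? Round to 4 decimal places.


Posterior predictive = E[theta] = alpha/(alpha+beta)
= 31/65
= 0.4769

0.4769


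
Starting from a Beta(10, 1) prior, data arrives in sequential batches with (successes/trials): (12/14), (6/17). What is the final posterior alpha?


In sequential Bayesian updating, we sum all successes.
Total successes = 18
Final alpha = 10 + 18 = 28

28


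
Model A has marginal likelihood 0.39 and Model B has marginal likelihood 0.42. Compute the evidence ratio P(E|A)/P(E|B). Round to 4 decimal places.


Evidence ratio = P(E|A) / P(E|B)
= 0.39 / 0.42
= 0.9286

0.9286


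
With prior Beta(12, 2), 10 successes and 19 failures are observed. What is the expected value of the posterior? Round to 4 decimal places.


Posterior = Beta(22, 21)
E[theta] = alpha/(alpha+beta)
= 22/43 = 0.5116

0.5116


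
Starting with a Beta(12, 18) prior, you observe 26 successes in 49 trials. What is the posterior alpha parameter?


For a Beta-Binomial conjugate model:
Posterior alpha = prior alpha + number of successes
= 12 + 26 = 38

38


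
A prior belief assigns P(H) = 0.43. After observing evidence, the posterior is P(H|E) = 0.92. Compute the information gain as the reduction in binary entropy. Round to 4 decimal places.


H(prior) = -0.43*log2(0.43) - 0.57*log2(0.57)
= 0.9858
H(post) = -0.92*log2(0.92) - 0.08*log2(0.08)
= 0.4022
IG = 0.9858 - 0.4022 = 0.5836

0.5836


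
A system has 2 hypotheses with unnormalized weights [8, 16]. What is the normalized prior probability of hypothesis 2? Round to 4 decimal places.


The normalized prior is the weight divided by the total.
Total weight = 24
P(H2) = 16 / 24 = 0.6667

0.6667


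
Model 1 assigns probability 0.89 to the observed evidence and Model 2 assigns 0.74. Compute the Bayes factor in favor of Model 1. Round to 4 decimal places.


BF = P(data|M1) / P(data|M2)
= 0.89 / 0.74 = 1.2027

1.2027


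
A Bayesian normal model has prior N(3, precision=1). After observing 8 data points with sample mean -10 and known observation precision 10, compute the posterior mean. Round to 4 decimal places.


Posterior mean = (prior_precision * prior_mean + n * data_precision * data_mean) / (prior_precision + n * data_precision)
Numerator = 1*3 + 8*10*-10 = -797
Denominator = 1 + 8*10 = 81
Posterior mean = -9.8395

-9.8395


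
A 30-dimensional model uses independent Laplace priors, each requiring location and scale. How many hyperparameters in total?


Per parameter: 2 (location and scale).
Total = 30 * 2 = 60

60


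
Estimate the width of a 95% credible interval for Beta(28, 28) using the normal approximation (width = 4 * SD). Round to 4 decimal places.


For Beta(a,b): Var = ab/((a+b)^2(a+b+1))
Var = 0.0044, SD = 0.0662
Approximate 95% CI width = 4 * 0.0662 = 0.2649

0.2649


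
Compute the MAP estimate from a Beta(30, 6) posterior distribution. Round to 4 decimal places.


MAP = mode of Beta distribution
= (alpha - 1)/(alpha + beta - 2)
= (30-1)/(30+6-2)
= 29/34 = 0.8529

0.8529
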